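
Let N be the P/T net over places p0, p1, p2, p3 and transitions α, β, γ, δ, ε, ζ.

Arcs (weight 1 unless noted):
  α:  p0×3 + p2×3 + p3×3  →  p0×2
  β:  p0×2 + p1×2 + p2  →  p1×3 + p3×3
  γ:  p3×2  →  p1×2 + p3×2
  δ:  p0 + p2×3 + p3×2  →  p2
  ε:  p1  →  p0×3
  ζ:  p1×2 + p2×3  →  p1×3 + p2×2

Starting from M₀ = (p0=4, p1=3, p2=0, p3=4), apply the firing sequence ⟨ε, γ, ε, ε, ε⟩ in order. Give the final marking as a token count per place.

(p0=16, p1=1, p2=0, p3=4)

step 1: fire ε:  (p0=4, p1=3, p2=0, p3=4) → (p0=7, p1=2, p2=0, p3=4)
step 2: fire γ:  (p0=7, p1=2, p2=0, p3=4) → (p0=7, p1=4, p2=0, p3=4)
step 3: fire ε:  (p0=7, p1=4, p2=0, p3=4) → (p0=10, p1=3, p2=0, p3=4)
step 4: fire ε:  (p0=10, p1=3, p2=0, p3=4) → (p0=13, p1=2, p2=0, p3=4)
step 5: fire ε:  (p0=13, p1=2, p2=0, p3=4) → (p0=16, p1=1, p2=0, p3=4)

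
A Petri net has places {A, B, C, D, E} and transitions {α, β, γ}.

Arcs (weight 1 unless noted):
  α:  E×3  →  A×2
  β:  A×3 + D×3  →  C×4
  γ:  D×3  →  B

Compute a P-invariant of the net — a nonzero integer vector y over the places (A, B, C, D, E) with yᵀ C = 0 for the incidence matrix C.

y = (A:0, B:12, C:3, D:4, E:0)

Incidence matrix C (rows=places, cols=transitions):
        α    β    γ
    A   2   -3    0
    B   0    0    1
    C   0    4    0
    D   0   -3   -3
    E  -3    0    0

Candidate y = [0, 12, 3, 4, 0]; check y·C column-wise:
  col α: 0·2 + 12·0 + 3·0 + 4·0 + 0·-3 = 0
  col β: 0·-3 + 12·0 + 3·4 + 4·-3 = 0
  col γ: 12·1 + 3·0 + 4·-3 = 0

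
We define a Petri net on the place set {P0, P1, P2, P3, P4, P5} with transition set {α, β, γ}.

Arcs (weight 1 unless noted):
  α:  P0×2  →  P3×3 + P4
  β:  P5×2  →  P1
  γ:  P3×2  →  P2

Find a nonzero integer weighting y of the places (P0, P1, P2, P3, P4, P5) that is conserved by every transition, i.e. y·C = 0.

Incidence matrix C (rows=places, cols=transitions):
        α    β    γ
   P0  -2    0    0
   P1   0    1    0
   P2   0    0    1
   P3   3    0   -2
   P4   1    0    0
   P5   0   -2    0

Candidate y = [3, 0, 4, 2, 0, 0]; check y·C column-wise:
  col α: 3·-2 + 4·0 + 2·3 + 0·1 = 0
  col β: 3·0 + 0·1 + 4·0 + 2·0 + 0·-2 = 0
  col γ: 3·0 + 4·1 + 2·-2 = 0

y = (P0:3, P1:0, P2:4, P3:2, P4:0, P5:0)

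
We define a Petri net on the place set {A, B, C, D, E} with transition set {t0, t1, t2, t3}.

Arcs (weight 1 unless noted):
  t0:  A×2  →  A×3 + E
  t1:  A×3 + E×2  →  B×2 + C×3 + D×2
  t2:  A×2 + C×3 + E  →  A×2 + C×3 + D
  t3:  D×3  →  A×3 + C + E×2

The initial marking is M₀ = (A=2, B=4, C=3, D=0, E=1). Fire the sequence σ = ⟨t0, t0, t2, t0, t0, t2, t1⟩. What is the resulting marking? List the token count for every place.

step 1: fire t0:  (A=2, B=4, C=3, D=0, E=1) → (A=3, B=4, C=3, D=0, E=2)
step 2: fire t0:  (A=3, B=4, C=3, D=0, E=2) → (A=4, B=4, C=3, D=0, E=3)
step 3: fire t2:  (A=4, B=4, C=3, D=0, E=3) → (A=4, B=4, C=3, D=1, E=2)
step 4: fire t0:  (A=4, B=4, C=3, D=1, E=2) → (A=5, B=4, C=3, D=1, E=3)
step 5: fire t0:  (A=5, B=4, C=3, D=1, E=3) → (A=6, B=4, C=3, D=1, E=4)
step 6: fire t2:  (A=6, B=4, C=3, D=1, E=4) → (A=6, B=4, C=3, D=2, E=3)
step 7: fire t1:  (A=6, B=4, C=3, D=2, E=3) → (A=3, B=6, C=6, D=4, E=1)

(A=3, B=6, C=6, D=4, E=1)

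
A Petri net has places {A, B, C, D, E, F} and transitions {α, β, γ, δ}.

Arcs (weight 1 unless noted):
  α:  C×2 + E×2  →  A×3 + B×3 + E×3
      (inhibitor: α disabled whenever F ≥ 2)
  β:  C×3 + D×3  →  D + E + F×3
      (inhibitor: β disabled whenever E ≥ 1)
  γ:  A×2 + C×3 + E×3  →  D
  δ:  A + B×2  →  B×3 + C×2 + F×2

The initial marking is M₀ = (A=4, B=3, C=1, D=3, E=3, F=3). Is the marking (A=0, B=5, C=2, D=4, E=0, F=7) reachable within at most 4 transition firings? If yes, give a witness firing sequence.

step 1: fire δ:  (A=4, B=3, C=1, D=3, E=3, F=3) → (A=3, B=4, C=3, D=3, E=3, F=5)
step 2: fire γ:  (A=3, B=4, C=3, D=3, E=3, F=5) → (A=1, B=4, C=0, D=4, E=0, F=5)
step 3: fire δ:  (A=1, B=4, C=0, D=4, E=0, F=5) → (A=0, B=5, C=2, D=4, E=0, F=7)

YES — reachable via ⟨δ, γ, δ⟩ (3 firings)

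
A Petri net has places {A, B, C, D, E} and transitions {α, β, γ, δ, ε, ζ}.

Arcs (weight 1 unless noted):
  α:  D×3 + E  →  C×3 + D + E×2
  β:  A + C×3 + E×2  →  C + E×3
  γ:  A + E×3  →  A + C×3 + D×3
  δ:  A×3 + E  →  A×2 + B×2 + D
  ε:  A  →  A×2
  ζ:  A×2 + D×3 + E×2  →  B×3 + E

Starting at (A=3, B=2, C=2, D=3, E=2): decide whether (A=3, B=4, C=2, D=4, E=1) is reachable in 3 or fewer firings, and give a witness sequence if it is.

step 1: fire δ:  (A=3, B=2, C=2, D=3, E=2) → (A=2, B=4, C=2, D=4, E=1)
step 2: fire ε:  (A=2, B=4, C=2, D=4, E=1) → (A=3, B=4, C=2, D=4, E=1)

YES — reachable via ⟨δ, ε⟩ (2 firings)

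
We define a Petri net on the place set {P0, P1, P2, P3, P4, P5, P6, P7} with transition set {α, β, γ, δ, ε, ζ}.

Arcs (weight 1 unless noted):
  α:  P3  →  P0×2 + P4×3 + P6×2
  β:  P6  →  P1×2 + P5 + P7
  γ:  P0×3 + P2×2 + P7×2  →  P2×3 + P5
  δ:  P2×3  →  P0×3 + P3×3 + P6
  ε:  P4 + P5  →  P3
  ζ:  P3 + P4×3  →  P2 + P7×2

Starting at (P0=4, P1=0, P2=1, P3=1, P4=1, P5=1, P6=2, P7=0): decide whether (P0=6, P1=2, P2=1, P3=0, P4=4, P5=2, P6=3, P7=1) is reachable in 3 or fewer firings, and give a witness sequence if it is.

YES — reachable via ⟨α, β⟩ (2 firings)

step 1: fire α:  (P0=4, P1=0, P2=1, P3=1, P4=1, P5=1, P6=2, P7=0) → (P0=6, P1=0, P2=1, P3=0, P4=4, P5=1, P6=4, P7=0)
step 2: fire β:  (P0=6, P1=0, P2=1, P3=0, P4=4, P5=1, P6=4, P7=0) → (P0=6, P1=2, P2=1, P3=0, P4=4, P5=2, P6=3, P7=1)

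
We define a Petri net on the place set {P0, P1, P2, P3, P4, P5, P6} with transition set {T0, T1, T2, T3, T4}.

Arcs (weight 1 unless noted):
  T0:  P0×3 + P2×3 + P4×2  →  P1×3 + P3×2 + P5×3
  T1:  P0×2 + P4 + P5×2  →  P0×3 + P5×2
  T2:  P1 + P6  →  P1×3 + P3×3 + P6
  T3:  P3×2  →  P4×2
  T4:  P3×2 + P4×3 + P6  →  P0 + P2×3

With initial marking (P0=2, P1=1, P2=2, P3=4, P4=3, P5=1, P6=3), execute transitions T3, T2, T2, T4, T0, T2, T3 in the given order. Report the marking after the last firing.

step 1: fire T3:  (P0=2, P1=1, P2=2, P3=4, P4=3, P5=1, P6=3) → (P0=2, P1=1, P2=2, P3=2, P4=5, P5=1, P6=3)
step 2: fire T2:  (P0=2, P1=1, P2=2, P3=2, P4=5, P5=1, P6=3) → (P0=2, P1=3, P2=2, P3=5, P4=5, P5=1, P6=3)
step 3: fire T2:  (P0=2, P1=3, P2=2, P3=5, P4=5, P5=1, P6=3) → (P0=2, P1=5, P2=2, P3=8, P4=5, P5=1, P6=3)
step 4: fire T4:  (P0=2, P1=5, P2=2, P3=8, P4=5, P5=1, P6=3) → (P0=3, P1=5, P2=5, P3=6, P4=2, P5=1, P6=2)
step 5: fire T0:  (P0=3, P1=5, P2=5, P3=6, P4=2, P5=1, P6=2) → (P0=0, P1=8, P2=2, P3=8, P4=0, P5=4, P6=2)
step 6: fire T2:  (P0=0, P1=8, P2=2, P3=8, P4=0, P5=4, P6=2) → (P0=0, P1=10, P2=2, P3=11, P4=0, P5=4, P6=2)
step 7: fire T3:  (P0=0, P1=10, P2=2, P3=11, P4=0, P5=4, P6=2) → (P0=0, P1=10, P2=2, P3=9, P4=2, P5=4, P6=2)

(P0=0, P1=10, P2=2, P3=9, P4=2, P5=4, P6=2)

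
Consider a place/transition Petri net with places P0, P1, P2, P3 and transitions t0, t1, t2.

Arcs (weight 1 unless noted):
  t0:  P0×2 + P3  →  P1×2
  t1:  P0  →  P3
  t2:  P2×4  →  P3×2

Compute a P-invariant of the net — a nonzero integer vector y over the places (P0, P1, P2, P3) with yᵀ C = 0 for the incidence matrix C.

y = (P0:2, P1:3, P2:1, P3:2)

Incidence matrix C (rows=places, cols=transitions):
       t0   t1   t2
   P0  -2   -1    0
   P1   2    0    0
   P2   0    0   -4
   P3  -1    1    2

Candidate y = [2, 3, 1, 2]; check y·C column-wise:
  col t0: 2·-2 + 3·2 + 1·0 + 2·-1 = 0
  col t1: 2·-1 + 3·0 + 1·0 + 2·1 = 0
  col t2: 2·0 + 3·0 + 1·-4 + 2·2 = 0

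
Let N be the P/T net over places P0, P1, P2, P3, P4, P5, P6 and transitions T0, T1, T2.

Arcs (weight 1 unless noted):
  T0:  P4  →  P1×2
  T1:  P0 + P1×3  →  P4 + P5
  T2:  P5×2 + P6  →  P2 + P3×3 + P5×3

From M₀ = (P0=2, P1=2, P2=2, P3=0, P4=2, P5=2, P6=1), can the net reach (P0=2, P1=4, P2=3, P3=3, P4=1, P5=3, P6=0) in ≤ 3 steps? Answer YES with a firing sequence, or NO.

step 1: fire T0:  (P0=2, P1=2, P2=2, P3=0, P4=2, P5=2, P6=1) → (P0=2, P1=4, P2=2, P3=0, P4=1, P5=2, P6=1)
step 2: fire T2:  (P0=2, P1=4, P2=2, P3=0, P4=1, P5=2, P6=1) → (P0=2, P1=4, P2=3, P3=3, P4=1, P5=3, P6=0)

YES — reachable via ⟨T0, T2⟩ (2 firings)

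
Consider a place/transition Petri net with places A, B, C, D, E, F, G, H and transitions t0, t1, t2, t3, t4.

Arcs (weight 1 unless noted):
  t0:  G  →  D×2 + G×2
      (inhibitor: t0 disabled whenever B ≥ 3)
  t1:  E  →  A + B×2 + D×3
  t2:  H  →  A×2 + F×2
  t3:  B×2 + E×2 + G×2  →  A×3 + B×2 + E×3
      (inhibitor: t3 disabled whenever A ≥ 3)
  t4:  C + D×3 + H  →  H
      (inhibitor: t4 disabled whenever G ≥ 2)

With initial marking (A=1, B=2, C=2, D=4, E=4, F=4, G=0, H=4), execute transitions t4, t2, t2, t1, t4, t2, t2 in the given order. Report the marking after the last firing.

(A=10, B=4, C=0, D=1, E=3, F=12, G=0, H=0)

step 1: fire t4:  (A=1, B=2, C=2, D=4, E=4, F=4, G=0, H=4) → (A=1, B=2, C=1, D=1, E=4, F=4, G=0, H=4)
step 2: fire t2:  (A=1, B=2, C=1, D=1, E=4, F=4, G=0, H=4) → (A=3, B=2, C=1, D=1, E=4, F=6, G=0, H=3)
step 3: fire t2:  (A=3, B=2, C=1, D=1, E=4, F=6, G=0, H=3) → (A=5, B=2, C=1, D=1, E=4, F=8, G=0, H=2)
step 4: fire t1:  (A=5, B=2, C=1, D=1, E=4, F=8, G=0, H=2) → (A=6, B=4, C=1, D=4, E=3, F=8, G=0, H=2)
step 5: fire t4:  (A=6, B=4, C=1, D=4, E=3, F=8, G=0, H=2) → (A=6, B=4, C=0, D=1, E=3, F=8, G=0, H=2)
step 6: fire t2:  (A=6, B=4, C=0, D=1, E=3, F=8, G=0, H=2) → (A=8, B=4, C=0, D=1, E=3, F=10, G=0, H=1)
step 7: fire t2:  (A=8, B=4, C=0, D=1, E=3, F=10, G=0, H=1) → (A=10, B=4, C=0, D=1, E=3, F=12, G=0, H=0)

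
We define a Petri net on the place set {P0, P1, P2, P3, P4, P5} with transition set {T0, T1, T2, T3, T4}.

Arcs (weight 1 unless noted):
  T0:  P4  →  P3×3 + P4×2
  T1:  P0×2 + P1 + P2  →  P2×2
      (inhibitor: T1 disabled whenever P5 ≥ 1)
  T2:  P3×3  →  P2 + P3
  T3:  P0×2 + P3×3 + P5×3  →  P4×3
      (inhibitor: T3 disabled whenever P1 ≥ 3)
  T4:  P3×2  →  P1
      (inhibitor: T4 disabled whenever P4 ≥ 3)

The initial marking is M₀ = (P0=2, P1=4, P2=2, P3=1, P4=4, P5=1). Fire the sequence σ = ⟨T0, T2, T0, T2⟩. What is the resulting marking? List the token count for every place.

(P0=2, P1=4, P2=4, P3=3, P4=6, P5=1)

step 1: fire T0:  (P0=2, P1=4, P2=2, P3=1, P4=4, P5=1) → (P0=2, P1=4, P2=2, P3=4, P4=5, P5=1)
step 2: fire T2:  (P0=2, P1=4, P2=2, P3=4, P4=5, P5=1) → (P0=2, P1=4, P2=3, P3=2, P4=5, P5=1)
step 3: fire T0:  (P0=2, P1=4, P2=3, P3=2, P4=5, P5=1) → (P0=2, P1=4, P2=3, P3=5, P4=6, P5=1)
step 4: fire T2:  (P0=2, P1=4, P2=3, P3=5, P4=6, P5=1) → (P0=2, P1=4, P2=4, P3=3, P4=6, P5=1)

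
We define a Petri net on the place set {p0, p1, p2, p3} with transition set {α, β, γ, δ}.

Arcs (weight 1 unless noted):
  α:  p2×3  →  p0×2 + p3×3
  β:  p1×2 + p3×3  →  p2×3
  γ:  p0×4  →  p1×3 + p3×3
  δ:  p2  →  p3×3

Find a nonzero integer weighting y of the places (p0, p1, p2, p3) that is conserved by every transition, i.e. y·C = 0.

Incidence matrix C (rows=places, cols=transitions):
        α    β    γ    δ
   p0   2    0   -4    0
   p1   0   -2    3    0
   p2  -3    3    0   -1
   p3   3   -3    3    3

Candidate y = [3, 3, 3, 1]; check y·C column-wise:
  col α: 3·2 + 3·0 + 3·-3 + 1·3 = 0
  col β: 3·0 + 3·-2 + 3·3 + 1·-3 = 0
  col γ: 3·-4 + 3·3 + 3·0 + 1·3 = 0
  col δ: 3·0 + 3·0 + 3·-1 + 1·3 = 0

y = (p0:3, p1:3, p2:3, p3:1)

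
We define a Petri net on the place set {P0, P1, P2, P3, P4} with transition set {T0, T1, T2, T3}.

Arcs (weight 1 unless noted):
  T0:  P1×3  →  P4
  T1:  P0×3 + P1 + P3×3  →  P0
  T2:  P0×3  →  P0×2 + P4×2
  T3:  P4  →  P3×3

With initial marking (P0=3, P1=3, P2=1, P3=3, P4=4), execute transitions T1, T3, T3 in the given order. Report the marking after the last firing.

(P0=1, P1=2, P2=1, P3=6, P4=2)

step 1: fire T1:  (P0=3, P1=3, P2=1, P3=3, P4=4) → (P0=1, P1=2, P2=1, P3=0, P4=4)
step 2: fire T3:  (P0=1, P1=2, P2=1, P3=0, P4=4) → (P0=1, P1=2, P2=1, P3=3, P4=3)
step 3: fire T3:  (P0=1, P1=2, P2=1, P3=3, P4=3) → (P0=1, P1=2, P2=1, P3=6, P4=2)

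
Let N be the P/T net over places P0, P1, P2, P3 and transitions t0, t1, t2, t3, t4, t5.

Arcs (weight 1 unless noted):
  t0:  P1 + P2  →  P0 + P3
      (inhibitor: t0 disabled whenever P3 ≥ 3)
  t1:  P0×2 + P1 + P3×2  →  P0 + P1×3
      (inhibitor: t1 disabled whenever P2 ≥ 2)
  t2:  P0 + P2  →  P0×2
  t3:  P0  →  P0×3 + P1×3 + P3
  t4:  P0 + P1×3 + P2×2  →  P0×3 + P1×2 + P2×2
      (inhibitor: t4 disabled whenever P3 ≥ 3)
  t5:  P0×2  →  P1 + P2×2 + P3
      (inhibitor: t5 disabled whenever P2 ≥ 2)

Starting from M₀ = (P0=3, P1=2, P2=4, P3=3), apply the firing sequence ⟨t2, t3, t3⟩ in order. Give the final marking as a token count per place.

(P0=8, P1=8, P2=3, P3=5)

step 1: fire t2:  (P0=3, P1=2, P2=4, P3=3) → (P0=4, P1=2, P2=3, P3=3)
step 2: fire t3:  (P0=4, P1=2, P2=3, P3=3) → (P0=6, P1=5, P2=3, P3=4)
step 3: fire t3:  (P0=6, P1=5, P2=3, P3=4) → (P0=8, P1=8, P2=3, P3=5)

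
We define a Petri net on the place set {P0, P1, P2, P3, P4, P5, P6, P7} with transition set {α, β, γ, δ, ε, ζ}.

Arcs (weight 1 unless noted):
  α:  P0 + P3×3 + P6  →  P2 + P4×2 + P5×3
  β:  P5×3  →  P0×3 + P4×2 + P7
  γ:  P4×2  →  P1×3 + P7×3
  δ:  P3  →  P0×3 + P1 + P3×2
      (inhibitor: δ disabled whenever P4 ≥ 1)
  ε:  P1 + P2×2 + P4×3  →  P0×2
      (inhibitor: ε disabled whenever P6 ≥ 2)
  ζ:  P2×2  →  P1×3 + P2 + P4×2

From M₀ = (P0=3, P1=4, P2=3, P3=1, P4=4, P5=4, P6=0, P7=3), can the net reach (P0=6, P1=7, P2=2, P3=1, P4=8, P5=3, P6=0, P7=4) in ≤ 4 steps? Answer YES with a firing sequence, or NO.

depth 0: 1 marking
depth 1: 5 markings reached so far
depth 2: 12 markings reached so far
depth 3: 21 markings reached so far
depth 4: 30 markings reached so far
target is not among the 30 markings reachable within 4 steps

NO — not reachable within 4 firings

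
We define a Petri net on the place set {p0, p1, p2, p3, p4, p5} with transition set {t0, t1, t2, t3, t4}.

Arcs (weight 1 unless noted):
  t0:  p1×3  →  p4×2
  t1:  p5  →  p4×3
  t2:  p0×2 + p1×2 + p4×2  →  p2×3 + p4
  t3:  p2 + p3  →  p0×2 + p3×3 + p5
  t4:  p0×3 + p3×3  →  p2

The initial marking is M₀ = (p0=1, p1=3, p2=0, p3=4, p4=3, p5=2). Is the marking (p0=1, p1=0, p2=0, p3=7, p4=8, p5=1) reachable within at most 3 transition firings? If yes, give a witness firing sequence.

depth 0: 1 marking
depth 1: 3 markings reached so far
depth 2: 5 markings reached so far
depth 3: 6 markings reached so far
target is not among the 6 markings reachable within 3 steps

NO — not reachable within 3 firings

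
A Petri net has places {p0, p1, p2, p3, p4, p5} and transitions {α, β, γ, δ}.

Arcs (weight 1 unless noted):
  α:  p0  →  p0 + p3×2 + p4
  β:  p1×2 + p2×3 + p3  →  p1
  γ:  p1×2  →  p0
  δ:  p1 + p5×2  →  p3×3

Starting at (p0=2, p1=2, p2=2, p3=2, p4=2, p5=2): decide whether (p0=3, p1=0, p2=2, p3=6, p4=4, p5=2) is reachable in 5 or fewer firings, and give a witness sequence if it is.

step 1: fire α:  (p0=2, p1=2, p2=2, p3=2, p4=2, p5=2) → (p0=2, p1=2, p2=2, p3=4, p4=3, p5=2)
step 2: fire α:  (p0=2, p1=2, p2=2, p3=4, p4=3, p5=2) → (p0=2, p1=2, p2=2, p3=6, p4=4, p5=2)
step 3: fire γ:  (p0=2, p1=2, p2=2, p3=6, p4=4, p5=2) → (p0=3, p1=0, p2=2, p3=6, p4=4, p5=2)

YES — reachable via ⟨α, α, γ⟩ (3 firings)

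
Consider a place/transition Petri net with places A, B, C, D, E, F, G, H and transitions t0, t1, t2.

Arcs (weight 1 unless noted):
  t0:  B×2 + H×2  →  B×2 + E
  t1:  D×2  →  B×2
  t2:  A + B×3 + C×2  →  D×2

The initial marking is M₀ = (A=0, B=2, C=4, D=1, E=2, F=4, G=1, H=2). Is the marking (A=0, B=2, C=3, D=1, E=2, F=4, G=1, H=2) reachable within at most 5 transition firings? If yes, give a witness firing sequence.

NO — not reachable within 5 firings

depth 0: 1 marking
depth 1: 2 markings reached so far
depth 2: 2 markings reached so far
(frontier empty at depth 2; search complete)
target is not among the 2 markings reachable within 5 steps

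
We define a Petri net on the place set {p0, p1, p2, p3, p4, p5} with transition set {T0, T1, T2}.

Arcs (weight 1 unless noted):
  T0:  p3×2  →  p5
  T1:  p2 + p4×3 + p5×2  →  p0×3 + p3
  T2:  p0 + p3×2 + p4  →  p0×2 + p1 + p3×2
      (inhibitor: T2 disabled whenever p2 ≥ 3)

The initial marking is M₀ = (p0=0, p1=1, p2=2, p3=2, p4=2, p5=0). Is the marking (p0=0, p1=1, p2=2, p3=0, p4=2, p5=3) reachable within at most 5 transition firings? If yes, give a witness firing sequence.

depth 0: 1 marking
depth 1: 2 markings reached so far
depth 2: 2 markings reached so far
(frontier empty at depth 2; search complete)
target is not among the 2 markings reachable within 5 steps

NO — not reachable within 5 firings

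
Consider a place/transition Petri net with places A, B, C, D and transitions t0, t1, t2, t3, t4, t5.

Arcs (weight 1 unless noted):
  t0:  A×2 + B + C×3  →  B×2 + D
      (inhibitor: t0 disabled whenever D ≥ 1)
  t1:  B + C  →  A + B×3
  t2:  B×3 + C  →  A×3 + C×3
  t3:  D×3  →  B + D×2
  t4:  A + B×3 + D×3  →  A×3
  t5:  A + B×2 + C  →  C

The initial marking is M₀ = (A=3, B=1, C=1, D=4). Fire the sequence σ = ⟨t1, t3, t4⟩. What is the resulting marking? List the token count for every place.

(A=6, B=1, C=0, D=0)

step 1: fire t1:  (A=3, B=1, C=1, D=4) → (A=4, B=3, C=0, D=4)
step 2: fire t3:  (A=4, B=3, C=0, D=4) → (A=4, B=4, C=0, D=3)
step 3: fire t4:  (A=4, B=4, C=0, D=3) → (A=6, B=1, C=0, D=0)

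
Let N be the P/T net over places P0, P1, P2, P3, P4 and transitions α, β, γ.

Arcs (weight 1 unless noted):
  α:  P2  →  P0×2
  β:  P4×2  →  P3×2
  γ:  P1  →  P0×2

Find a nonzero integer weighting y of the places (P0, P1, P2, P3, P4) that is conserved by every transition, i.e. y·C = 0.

Incidence matrix C (rows=places, cols=transitions):
        α    β    γ
   P0   2    0    2
   P1   0    0   -1
   P2  -1    0    0
   P3   0    2    0
   P4   0   -2    0

Candidate y = [1, 2, 2, 0, 0]; check y·C column-wise:
  col α: 1·2 + 2·0 + 2·-1 = 0
  col β: 1·0 + 2·0 + 2·0 + 0·2 + 0·-2 = 0
  col γ: 1·2 + 2·-1 + 2·0 = 0

y = (P0:1, P1:2, P2:2, P3:0, P4:0)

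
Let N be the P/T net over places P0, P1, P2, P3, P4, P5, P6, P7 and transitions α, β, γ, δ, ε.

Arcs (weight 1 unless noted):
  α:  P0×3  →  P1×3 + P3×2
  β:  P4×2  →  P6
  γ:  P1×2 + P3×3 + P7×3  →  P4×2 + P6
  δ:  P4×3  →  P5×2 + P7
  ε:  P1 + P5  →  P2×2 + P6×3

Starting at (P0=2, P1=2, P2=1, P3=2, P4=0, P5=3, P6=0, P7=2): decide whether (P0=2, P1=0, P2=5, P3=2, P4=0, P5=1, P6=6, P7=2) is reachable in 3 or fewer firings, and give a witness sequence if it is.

YES — reachable via ⟨ε, ε⟩ (2 firings)

step 1: fire ε:  (P0=2, P1=2, P2=1, P3=2, P4=0, P5=3, P6=0, P7=2) → (P0=2, P1=1, P2=3, P3=2, P4=0, P5=2, P6=3, P7=2)
step 2: fire ε:  (P0=2, P1=1, P2=3, P3=2, P4=0, P5=2, P6=3, P7=2) → (P0=2, P1=0, P2=5, P3=2, P4=0, P5=1, P6=6, P7=2)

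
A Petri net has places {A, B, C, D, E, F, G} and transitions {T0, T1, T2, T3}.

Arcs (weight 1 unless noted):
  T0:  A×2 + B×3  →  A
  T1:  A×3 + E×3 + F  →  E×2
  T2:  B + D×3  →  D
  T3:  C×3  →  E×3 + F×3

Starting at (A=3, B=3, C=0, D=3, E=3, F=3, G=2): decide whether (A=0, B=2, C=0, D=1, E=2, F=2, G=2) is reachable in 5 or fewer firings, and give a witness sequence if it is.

step 1: fire T1:  (A=3, B=3, C=0, D=3, E=3, F=3, G=2) → (A=0, B=3, C=0, D=3, E=2, F=2, G=2)
step 2: fire T2:  (A=0, B=3, C=0, D=3, E=2, F=2, G=2) → (A=0, B=2, C=0, D=1, E=2, F=2, G=2)

YES — reachable via ⟨T1, T2⟩ (2 firings)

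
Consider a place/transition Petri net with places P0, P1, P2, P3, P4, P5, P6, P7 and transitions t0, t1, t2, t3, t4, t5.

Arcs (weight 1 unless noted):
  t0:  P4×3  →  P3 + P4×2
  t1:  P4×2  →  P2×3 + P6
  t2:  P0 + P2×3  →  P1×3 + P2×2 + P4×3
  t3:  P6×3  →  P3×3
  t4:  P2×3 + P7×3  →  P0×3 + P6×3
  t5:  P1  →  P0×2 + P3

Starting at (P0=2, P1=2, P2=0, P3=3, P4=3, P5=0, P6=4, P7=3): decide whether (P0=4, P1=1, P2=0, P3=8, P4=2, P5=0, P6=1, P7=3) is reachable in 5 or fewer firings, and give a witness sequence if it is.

YES — reachable via ⟨t0, t3, t5⟩ (3 firings)

step 1: fire t0:  (P0=2, P1=2, P2=0, P3=3, P4=3, P5=0, P6=4, P7=3) → (P0=2, P1=2, P2=0, P3=4, P4=2, P5=0, P6=4, P7=3)
step 2: fire t3:  (P0=2, P1=2, P2=0, P3=4, P4=2, P5=0, P6=4, P7=3) → (P0=2, P1=2, P2=0, P3=7, P4=2, P5=0, P6=1, P7=3)
step 3: fire t5:  (P0=2, P1=2, P2=0, P3=7, P4=2, P5=0, P6=1, P7=3) → (P0=4, P1=1, P2=0, P3=8, P4=2, P5=0, P6=1, P7=3)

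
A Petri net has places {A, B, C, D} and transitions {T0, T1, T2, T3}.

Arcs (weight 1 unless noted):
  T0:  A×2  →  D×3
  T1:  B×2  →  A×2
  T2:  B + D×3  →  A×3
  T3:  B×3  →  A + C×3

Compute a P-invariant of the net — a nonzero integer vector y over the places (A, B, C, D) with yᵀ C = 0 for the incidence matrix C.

y = (A:3, B:3, C:2, D:2)

Incidence matrix C (rows=places, cols=transitions):
       T0   T1   T2   T3
    A  -2    2    3    1
    B   0   -2   -1   -3
    C   0    0    0    3
    D   3    0   -3    0

Candidate y = [3, 3, 2, 2]; check y·C column-wise:
  col T0: 3·-2 + 3·0 + 2·0 + 2·3 = 0
  col T1: 3·2 + 3·-2 + 2·0 + 2·0 = 0
  col T2: 3·3 + 3·-1 + 2·0 + 2·-3 = 0
  col T3: 3·1 + 3·-3 + 2·3 + 2·0 = 0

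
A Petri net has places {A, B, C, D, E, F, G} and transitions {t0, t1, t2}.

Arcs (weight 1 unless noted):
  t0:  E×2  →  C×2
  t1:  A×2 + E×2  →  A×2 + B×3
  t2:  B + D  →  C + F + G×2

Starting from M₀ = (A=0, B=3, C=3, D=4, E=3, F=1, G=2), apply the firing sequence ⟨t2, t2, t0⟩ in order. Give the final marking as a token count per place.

(A=0, B=1, C=7, D=2, E=1, F=3, G=6)

step 1: fire t2:  (A=0, B=3, C=3, D=4, E=3, F=1, G=2) → (A=0, B=2, C=4, D=3, E=3, F=2, G=4)
step 2: fire t2:  (A=0, B=2, C=4, D=3, E=3, F=2, G=4) → (A=0, B=1, C=5, D=2, E=3, F=3, G=6)
step 3: fire t0:  (A=0, B=1, C=5, D=2, E=3, F=3, G=6) → (A=0, B=1, C=7, D=2, E=1, F=3, G=6)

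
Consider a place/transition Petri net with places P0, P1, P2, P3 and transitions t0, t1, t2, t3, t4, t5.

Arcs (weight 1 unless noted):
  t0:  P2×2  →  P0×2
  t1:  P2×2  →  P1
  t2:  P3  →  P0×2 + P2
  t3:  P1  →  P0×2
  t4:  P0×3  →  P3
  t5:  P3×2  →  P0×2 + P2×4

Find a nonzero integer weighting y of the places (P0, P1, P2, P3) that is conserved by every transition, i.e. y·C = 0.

Incidence matrix C (rows=places, cols=transitions):
       t0   t1   t2   t3   t4   t5
   P0   2    0    2    2   -3    2
   P1   0    1    0   -1    0    0
   P2  -2   -2    1    0    0    4
   P3   0    0   -1    0    1   -2

Candidate y = [1, 2, 1, 3]; check y·C column-wise:
  col t0: 1·2 + 2·0 + 1·-2 + 3·0 = 0
  col t1: 1·0 + 2·1 + 1·-2 + 3·0 = 0
  col t2: 1·2 + 2·0 + 1·1 + 3·-1 = 0
  col t3: 1·2 + 2·-1 + 1·0 + 3·0 = 0
  col t4: 1·-3 + 2·0 + 1·0 + 3·1 = 0
  col t5: 1·2 + 2·0 + 1·4 + 3·-2 = 0

y = (P0:1, P1:2, P2:1, P3:3)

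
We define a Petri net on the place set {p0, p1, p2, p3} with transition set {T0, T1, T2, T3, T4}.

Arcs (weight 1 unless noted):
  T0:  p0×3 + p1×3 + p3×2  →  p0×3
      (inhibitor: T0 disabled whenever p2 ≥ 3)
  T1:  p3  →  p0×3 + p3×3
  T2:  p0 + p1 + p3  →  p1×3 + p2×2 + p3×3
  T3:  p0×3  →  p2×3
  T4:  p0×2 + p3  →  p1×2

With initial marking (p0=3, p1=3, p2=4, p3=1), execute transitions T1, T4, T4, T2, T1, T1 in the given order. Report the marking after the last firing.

(p0=7, p1=9, p2=6, p3=7)

step 1: fire T1:  (p0=3, p1=3, p2=4, p3=1) → (p0=6, p1=3, p2=4, p3=3)
step 2: fire T4:  (p0=6, p1=3, p2=4, p3=3) → (p0=4, p1=5, p2=4, p3=2)
step 3: fire T4:  (p0=4, p1=5, p2=4, p3=2) → (p0=2, p1=7, p2=4, p3=1)
step 4: fire T2:  (p0=2, p1=7, p2=4, p3=1) → (p0=1, p1=9, p2=6, p3=3)
step 5: fire T1:  (p0=1, p1=9, p2=6, p3=3) → (p0=4, p1=9, p2=6, p3=5)
step 6: fire T1:  (p0=4, p1=9, p2=6, p3=5) → (p0=7, p1=9, p2=6, p3=7)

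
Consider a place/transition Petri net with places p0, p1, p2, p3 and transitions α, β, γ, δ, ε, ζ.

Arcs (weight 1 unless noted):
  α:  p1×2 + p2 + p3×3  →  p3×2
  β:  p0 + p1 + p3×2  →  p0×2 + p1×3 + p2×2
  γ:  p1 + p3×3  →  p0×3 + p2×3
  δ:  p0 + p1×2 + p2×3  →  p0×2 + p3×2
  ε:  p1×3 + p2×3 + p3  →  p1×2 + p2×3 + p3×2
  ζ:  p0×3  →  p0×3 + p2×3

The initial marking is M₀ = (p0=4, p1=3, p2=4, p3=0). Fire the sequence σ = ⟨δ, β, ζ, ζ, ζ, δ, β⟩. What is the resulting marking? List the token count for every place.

step 1: fire δ:  (p0=4, p1=3, p2=4, p3=0) → (p0=5, p1=1, p2=1, p3=2)
step 2: fire β:  (p0=5, p1=1, p2=1, p3=2) → (p0=6, p1=3, p2=3, p3=0)
step 3: fire ζ:  (p0=6, p1=3, p2=3, p3=0) → (p0=6, p1=3, p2=6, p3=0)
step 4: fire ζ:  (p0=6, p1=3, p2=6, p3=0) → (p0=6, p1=3, p2=9, p3=0)
step 5: fire ζ:  (p0=6, p1=3, p2=9, p3=0) → (p0=6, p1=3, p2=12, p3=0)
step 6: fire δ:  (p0=6, p1=3, p2=12, p3=0) → (p0=7, p1=1, p2=9, p3=2)
step 7: fire β:  (p0=7, p1=1, p2=9, p3=2) → (p0=8, p1=3, p2=11, p3=0)

(p0=8, p1=3, p2=11, p3=0)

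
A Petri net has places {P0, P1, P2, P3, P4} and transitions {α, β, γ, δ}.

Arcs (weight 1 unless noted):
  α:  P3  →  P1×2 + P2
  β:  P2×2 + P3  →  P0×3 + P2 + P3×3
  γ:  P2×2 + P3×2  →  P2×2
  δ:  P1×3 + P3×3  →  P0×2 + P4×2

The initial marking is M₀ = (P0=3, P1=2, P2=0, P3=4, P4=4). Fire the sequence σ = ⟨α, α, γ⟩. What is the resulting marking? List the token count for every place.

step 1: fire α:  (P0=3, P1=2, P2=0, P3=4, P4=4) → (P0=3, P1=4, P2=1, P3=3, P4=4)
step 2: fire α:  (P0=3, P1=4, P2=1, P3=3, P4=4) → (P0=3, P1=6, P2=2, P3=2, P4=4)
step 3: fire γ:  (P0=3, P1=6, P2=2, P3=2, P4=4) → (P0=3, P1=6, P2=2, P3=0, P4=4)

(P0=3, P1=6, P2=2, P3=0, P4=4)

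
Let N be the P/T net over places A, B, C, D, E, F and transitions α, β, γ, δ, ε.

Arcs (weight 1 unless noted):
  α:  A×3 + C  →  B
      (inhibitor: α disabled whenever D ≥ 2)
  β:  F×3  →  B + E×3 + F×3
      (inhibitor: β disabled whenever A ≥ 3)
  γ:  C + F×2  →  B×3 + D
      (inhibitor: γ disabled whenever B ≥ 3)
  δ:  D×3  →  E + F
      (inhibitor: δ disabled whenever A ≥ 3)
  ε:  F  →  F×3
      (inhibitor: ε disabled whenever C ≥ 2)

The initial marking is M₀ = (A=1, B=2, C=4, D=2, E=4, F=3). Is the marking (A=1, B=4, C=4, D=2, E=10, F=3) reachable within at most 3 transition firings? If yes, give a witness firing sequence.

step 1: fire β:  (A=1, B=2, C=4, D=2, E=4, F=3) → (A=1, B=3, C=4, D=2, E=7, F=3)
step 2: fire β:  (A=1, B=3, C=4, D=2, E=7, F=3) → (A=1, B=4, C=4, D=2, E=10, F=3)

YES — reachable via ⟨β, β⟩ (2 firings)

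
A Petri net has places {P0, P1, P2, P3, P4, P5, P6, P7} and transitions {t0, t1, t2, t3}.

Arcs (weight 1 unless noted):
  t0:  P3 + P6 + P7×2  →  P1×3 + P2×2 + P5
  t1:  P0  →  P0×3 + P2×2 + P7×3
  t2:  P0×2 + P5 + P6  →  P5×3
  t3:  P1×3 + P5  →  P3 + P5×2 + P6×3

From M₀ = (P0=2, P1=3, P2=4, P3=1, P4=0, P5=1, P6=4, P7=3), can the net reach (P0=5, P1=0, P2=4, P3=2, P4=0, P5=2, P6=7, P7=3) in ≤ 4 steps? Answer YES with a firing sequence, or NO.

depth 0: 1 marking
depth 1: 5 markings reached so far
depth 2: 12 markings reached so far
depth 3: 22 markings reached so far
depth 4: 36 markings reached so far
target is not among the 36 markings reachable within 4 steps

NO — not reachable within 4 firings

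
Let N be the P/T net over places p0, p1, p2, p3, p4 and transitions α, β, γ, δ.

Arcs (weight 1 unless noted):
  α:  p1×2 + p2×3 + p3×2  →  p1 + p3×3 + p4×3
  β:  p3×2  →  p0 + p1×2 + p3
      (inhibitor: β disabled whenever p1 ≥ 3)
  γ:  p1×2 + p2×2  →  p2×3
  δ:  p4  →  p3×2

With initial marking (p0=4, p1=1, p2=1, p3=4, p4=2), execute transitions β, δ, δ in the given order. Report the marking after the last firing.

step 1: fire β:  (p0=4, p1=1, p2=1, p3=4, p4=2) → (p0=5, p1=3, p2=1, p3=3, p4=2)
step 2: fire δ:  (p0=5, p1=3, p2=1, p3=3, p4=2) → (p0=5, p1=3, p2=1, p3=5, p4=1)
step 3: fire δ:  (p0=5, p1=3, p2=1, p3=5, p4=1) → (p0=5, p1=3, p2=1, p3=7, p4=0)

(p0=5, p1=3, p2=1, p3=7, p4=0)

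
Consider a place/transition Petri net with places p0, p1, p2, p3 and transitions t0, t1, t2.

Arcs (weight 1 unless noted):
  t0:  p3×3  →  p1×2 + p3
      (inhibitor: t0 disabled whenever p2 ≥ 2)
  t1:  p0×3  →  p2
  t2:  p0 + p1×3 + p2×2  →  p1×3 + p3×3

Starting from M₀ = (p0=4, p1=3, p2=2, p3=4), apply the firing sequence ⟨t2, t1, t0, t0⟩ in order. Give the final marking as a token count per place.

step 1: fire t2:  (p0=4, p1=3, p2=2, p3=4) → (p0=3, p1=3, p2=0, p3=7)
step 2: fire t1:  (p0=3, p1=3, p2=0, p3=7) → (p0=0, p1=3, p2=1, p3=7)
step 3: fire t0:  (p0=0, p1=3, p2=1, p3=7) → (p0=0, p1=5, p2=1, p3=5)
step 4: fire t0:  (p0=0, p1=5, p2=1, p3=5) → (p0=0, p1=7, p2=1, p3=3)

(p0=0, p1=7, p2=1, p3=3)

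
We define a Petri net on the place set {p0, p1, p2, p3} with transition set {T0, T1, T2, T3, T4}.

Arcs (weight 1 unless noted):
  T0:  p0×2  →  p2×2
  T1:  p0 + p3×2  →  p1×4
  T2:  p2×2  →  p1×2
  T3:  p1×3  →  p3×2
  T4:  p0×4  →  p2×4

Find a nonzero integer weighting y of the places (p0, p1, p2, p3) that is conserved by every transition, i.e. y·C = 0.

Incidence matrix C (rows=places, cols=transitions):
       T0   T1   T2   T3   T4
   p0  -2   -1    0    0   -4
   p1   0    4    2   -3    0
   p2   2    0   -2    0    4
   p3   0   -2    0    2    0

Candidate y = [2, 2, 2, 3]; check y·C column-wise:
  col T0: 2·-2 + 2·0 + 2·2 + 3·0 = 0
  col T1: 2·-1 + 2·4 + 2·0 + 3·-2 = 0
  col T2: 2·0 + 2·2 + 2·-2 + 3·0 = 0
  col T3: 2·0 + 2·-3 + 2·0 + 3·2 = 0
  col T4: 2·-4 + 2·0 + 2·4 + 3·0 = 0

y = (p0:2, p1:2, p2:2, p3:3)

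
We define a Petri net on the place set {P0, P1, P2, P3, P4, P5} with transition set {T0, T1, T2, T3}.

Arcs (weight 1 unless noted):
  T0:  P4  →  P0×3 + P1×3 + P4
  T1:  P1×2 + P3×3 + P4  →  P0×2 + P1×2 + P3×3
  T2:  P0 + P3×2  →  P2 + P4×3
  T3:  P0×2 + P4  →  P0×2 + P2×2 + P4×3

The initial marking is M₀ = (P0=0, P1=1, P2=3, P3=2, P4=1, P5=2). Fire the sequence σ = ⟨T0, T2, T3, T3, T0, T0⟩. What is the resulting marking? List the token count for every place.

step 1: fire T0:  (P0=0, P1=1, P2=3, P3=2, P4=1, P5=2) → (P0=3, P1=4, P2=3, P3=2, P4=1, P5=2)
step 2: fire T2:  (P0=3, P1=4, P2=3, P3=2, P4=1, P5=2) → (P0=2, P1=4, P2=4, P3=0, P4=4, P5=2)
step 3: fire T3:  (P0=2, P1=4, P2=4, P3=0, P4=4, P5=2) → (P0=2, P1=4, P2=6, P3=0, P4=6, P5=2)
step 4: fire T3:  (P0=2, P1=4, P2=6, P3=0, P4=6, P5=2) → (P0=2, P1=4, P2=8, P3=0, P4=8, P5=2)
step 5: fire T0:  (P0=2, P1=4, P2=8, P3=0, P4=8, P5=2) → (P0=5, P1=7, P2=8, P3=0, P4=8, P5=2)
step 6: fire T0:  (P0=5, P1=7, P2=8, P3=0, P4=8, P5=2) → (P0=8, P1=10, P2=8, P3=0, P4=8, P5=2)

(P0=8, P1=10, P2=8, P3=0, P4=8, P5=2)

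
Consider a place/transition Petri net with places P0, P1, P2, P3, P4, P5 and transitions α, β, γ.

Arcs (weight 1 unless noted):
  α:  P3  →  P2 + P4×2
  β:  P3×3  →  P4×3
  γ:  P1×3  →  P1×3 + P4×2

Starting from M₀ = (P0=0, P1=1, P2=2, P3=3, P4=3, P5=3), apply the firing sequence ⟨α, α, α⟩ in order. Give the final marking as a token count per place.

step 1: fire α:  (P0=0, P1=1, P2=2, P3=3, P4=3, P5=3) → (P0=0, P1=1, P2=3, P3=2, P4=5, P5=3)
step 2: fire α:  (P0=0, P1=1, P2=3, P3=2, P4=5, P5=3) → (P0=0, P1=1, P2=4, P3=1, P4=7, P5=3)
step 3: fire α:  (P0=0, P1=1, P2=4, P3=1, P4=7, P5=3) → (P0=0, P1=1, P2=5, P3=0, P4=9, P5=3)

(P0=0, P1=1, P2=5, P3=0, P4=9, P5=3)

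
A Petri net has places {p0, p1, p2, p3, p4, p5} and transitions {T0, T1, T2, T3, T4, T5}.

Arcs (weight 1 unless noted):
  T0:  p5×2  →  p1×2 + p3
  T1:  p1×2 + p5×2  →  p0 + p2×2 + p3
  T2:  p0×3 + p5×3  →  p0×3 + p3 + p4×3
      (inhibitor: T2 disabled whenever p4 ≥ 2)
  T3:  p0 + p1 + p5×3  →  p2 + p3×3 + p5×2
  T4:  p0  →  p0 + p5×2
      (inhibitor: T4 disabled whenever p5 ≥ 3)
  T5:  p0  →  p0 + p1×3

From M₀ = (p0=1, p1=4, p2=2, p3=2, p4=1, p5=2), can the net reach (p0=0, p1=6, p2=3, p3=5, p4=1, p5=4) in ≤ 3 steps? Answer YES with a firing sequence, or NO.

depth 0: 1 marking
depth 1: 5 markings reached so far
depth 2: 12 markings reached so far
depth 3: 26 markings reached so far
target is not among the 26 markings reachable within 3 steps

NO — not reachable within 3 firings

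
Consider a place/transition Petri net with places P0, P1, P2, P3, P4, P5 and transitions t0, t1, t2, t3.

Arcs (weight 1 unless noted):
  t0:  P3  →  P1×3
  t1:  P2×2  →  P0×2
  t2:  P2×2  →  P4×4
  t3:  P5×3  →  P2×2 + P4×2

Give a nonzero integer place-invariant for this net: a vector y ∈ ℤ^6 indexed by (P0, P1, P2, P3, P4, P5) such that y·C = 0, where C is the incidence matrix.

Incidence matrix C (rows=places, cols=transitions):
       t0   t1   t2   t3
   P0   0    2    0    0
   P1   3    0    0    0
   P2   0   -2   -2    2
   P3  -1    0    0    0
   P4   0    0    4    2
   P5   0    0    0   -3

Candidate y = [0, 1, 0, 3, 0, 0]; check y·C column-wise:
  col t0: 1·3 + 3·-1 = 0
  col t1: 0·2 + 1·0 + 0·-2 + 3·0 = 0
  col t2: 1·0 + 0·-2 + 3·0 + 0·4 = 0
  col t3: 1·0 + 0·2 + 3·0 + 0·2 + 0·-3 = 0

y = (P0:0, P1:1, P2:0, P3:3, P4:0, P5:0)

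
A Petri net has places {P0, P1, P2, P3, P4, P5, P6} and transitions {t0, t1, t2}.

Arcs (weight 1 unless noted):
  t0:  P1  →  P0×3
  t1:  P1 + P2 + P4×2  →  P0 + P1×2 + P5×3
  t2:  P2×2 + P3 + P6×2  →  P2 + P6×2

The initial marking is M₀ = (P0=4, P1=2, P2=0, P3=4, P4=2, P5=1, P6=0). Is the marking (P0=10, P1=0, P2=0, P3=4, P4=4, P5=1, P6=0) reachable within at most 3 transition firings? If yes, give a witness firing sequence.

depth 0: 1 marking
depth 1: 2 markings reached so far
depth 2: 3 markings reached so far
depth 3: 3 markings reached so far
(frontier empty at depth 3; search complete)
target is not among the 3 markings reachable within 3 steps

NO — not reachable within 3 firings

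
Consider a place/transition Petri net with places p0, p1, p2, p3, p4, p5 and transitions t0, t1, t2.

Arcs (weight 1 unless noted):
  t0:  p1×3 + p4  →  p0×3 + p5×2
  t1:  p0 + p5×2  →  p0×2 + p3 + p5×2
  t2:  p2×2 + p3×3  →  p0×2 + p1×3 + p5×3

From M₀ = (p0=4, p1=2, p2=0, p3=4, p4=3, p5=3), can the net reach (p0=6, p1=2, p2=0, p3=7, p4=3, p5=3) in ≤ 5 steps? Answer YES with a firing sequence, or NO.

depth 0: 1 marking
depth 1: 2 markings reached so far
depth 2: 3 markings reached so far
depth 3: 4 markings reached so far
depth 4: 5 markings reached so far
depth 5: 6 markings reached so far
target is not among the 6 markings reachable within 5 steps

NO — not reachable within 5 firings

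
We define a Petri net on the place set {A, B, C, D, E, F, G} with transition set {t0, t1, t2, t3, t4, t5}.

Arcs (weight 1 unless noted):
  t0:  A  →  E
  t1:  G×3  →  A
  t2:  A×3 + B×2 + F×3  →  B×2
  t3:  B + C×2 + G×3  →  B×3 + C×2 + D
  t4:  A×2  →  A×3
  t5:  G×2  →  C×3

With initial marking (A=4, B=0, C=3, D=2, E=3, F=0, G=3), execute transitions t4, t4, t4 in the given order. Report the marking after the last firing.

step 1: fire t4:  (A=4, B=0, C=3, D=2, E=3, F=0, G=3) → (A=5, B=0, C=3, D=2, E=3, F=0, G=3)
step 2: fire t4:  (A=5, B=0, C=3, D=2, E=3, F=0, G=3) → (A=6, B=0, C=3, D=2, E=3, F=0, G=3)
step 3: fire t4:  (A=6, B=0, C=3, D=2, E=3, F=0, G=3) → (A=7, B=0, C=3, D=2, E=3, F=0, G=3)

(A=7, B=0, C=3, D=2, E=3, F=0, G=3)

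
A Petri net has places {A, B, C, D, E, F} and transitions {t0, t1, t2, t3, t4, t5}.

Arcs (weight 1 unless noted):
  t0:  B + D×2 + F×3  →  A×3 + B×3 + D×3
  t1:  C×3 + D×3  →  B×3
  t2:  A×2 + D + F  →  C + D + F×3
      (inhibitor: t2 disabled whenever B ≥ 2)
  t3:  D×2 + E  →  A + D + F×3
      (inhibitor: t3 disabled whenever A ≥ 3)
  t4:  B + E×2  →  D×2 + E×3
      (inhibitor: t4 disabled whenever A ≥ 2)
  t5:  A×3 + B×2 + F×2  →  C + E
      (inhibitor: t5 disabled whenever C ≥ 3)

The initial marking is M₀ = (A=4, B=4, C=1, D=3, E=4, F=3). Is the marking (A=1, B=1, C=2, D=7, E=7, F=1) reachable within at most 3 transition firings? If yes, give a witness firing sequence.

NO — not reachable within 3 firings

depth 0: 1 marking
depth 1: 3 markings reached so far
depth 2: 5 markings reached so far
depth 3: 9 markings reached so far
target is not among the 9 markings reachable within 3 steps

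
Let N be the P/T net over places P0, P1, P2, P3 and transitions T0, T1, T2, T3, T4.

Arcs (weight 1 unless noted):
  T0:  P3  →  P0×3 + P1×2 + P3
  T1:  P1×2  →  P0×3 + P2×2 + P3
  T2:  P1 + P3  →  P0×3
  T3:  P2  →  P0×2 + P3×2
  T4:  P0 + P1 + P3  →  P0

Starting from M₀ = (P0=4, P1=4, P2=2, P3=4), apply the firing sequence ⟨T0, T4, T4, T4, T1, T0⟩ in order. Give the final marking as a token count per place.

(P0=13, P1=3, P2=4, P3=2)

step 1: fire T0:  (P0=4, P1=4, P2=2, P3=4) → (P0=7, P1=6, P2=2, P3=4)
step 2: fire T4:  (P0=7, P1=6, P2=2, P3=4) → (P0=7, P1=5, P2=2, P3=3)
step 3: fire T4:  (P0=7, P1=5, P2=2, P3=3) → (P0=7, P1=4, P2=2, P3=2)
step 4: fire T4:  (P0=7, P1=4, P2=2, P3=2) → (P0=7, P1=3, P2=2, P3=1)
step 5: fire T1:  (P0=7, P1=3, P2=2, P3=1) → (P0=10, P1=1, P2=4, P3=2)
step 6: fire T0:  (P0=10, P1=1, P2=4, P3=2) → (P0=13, P1=3, P2=4, P3=2)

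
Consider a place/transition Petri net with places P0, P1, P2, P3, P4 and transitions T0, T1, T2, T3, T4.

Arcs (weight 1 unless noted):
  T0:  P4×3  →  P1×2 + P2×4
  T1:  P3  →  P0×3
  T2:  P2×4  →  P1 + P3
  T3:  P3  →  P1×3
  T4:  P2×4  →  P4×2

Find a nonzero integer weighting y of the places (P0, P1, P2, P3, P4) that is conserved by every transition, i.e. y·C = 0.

Incidence matrix C (rows=places, cols=transitions):
       T0   T1   T2   T3   T4
   P0   0    3    0    0    0
   P1   2    0    1    3    0
   P2   4    0   -4    0   -4
   P3   0   -1    1   -1    0
   P4  -3    0    0    0    2

Candidate y = [1, 1, 1, 3, 2]; check y·C column-wise:
  col T0: 1·0 + 1·2 + 1·4 + 3·0 + 2·-3 = 0
  col T1: 1·3 + 1·0 + 1·0 + 3·-1 + 2·0 = 0
  col T2: 1·0 + 1·1 + 1·-4 + 3·1 + 2·0 = 0
  col T3: 1·0 + 1·3 + 1·0 + 3·-1 + 2·0 = 0
  col T4: 1·0 + 1·0 + 1·-4 + 3·0 + 2·2 = 0

y = (P0:1, P1:1, P2:1, P3:3, P4:2)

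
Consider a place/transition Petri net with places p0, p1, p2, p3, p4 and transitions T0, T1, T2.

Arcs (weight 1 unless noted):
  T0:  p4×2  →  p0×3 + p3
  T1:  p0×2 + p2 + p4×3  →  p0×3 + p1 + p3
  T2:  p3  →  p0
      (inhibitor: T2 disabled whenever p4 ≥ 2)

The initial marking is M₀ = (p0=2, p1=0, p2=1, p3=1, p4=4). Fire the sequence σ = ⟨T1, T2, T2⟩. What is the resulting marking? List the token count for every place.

step 1: fire T1:  (p0=2, p1=0, p2=1, p3=1, p4=4) → (p0=3, p1=1, p2=0, p3=2, p4=1)
step 2: fire T2:  (p0=3, p1=1, p2=0, p3=2, p4=1) → (p0=4, p1=1, p2=0, p3=1, p4=1)
step 3: fire T2:  (p0=4, p1=1, p2=0, p3=1, p4=1) → (p0=5, p1=1, p2=0, p3=0, p4=1)

(p0=5, p1=1, p2=0, p3=0, p4=1)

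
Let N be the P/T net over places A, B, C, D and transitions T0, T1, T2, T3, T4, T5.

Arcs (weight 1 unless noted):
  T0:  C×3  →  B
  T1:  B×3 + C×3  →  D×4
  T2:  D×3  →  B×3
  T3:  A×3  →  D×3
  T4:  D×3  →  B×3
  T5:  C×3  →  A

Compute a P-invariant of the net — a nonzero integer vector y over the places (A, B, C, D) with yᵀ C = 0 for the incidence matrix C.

Incidence matrix C (rows=places, cols=transitions):
       T0   T1   T2   T3   T4   T5
    A   0    0    0   -3    0    1
    B   1   -3    3    0    3    0
    C  -3   -3    0    0    0   -3
    D   0    4   -3    3   -3    0

Candidate y = [3, 3, 1, 3]; check y·C column-wise:
  col T0: 3·0 + 3·1 + 1·-3 + 3·0 = 0
  col T1: 3·0 + 3·-3 + 1·-3 + 3·4 = 0
  col T2: 3·0 + 3·3 + 1·0 + 3·-3 = 0
  col T3: 3·-3 + 3·0 + 1·0 + 3·3 = 0
  col T4: 3·0 + 3·3 + 1·0 + 3·-3 = 0
  col T5: 3·1 + 3·0 + 1·-3 + 3·0 = 0

y = (A:3, B:3, C:1, D:3)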